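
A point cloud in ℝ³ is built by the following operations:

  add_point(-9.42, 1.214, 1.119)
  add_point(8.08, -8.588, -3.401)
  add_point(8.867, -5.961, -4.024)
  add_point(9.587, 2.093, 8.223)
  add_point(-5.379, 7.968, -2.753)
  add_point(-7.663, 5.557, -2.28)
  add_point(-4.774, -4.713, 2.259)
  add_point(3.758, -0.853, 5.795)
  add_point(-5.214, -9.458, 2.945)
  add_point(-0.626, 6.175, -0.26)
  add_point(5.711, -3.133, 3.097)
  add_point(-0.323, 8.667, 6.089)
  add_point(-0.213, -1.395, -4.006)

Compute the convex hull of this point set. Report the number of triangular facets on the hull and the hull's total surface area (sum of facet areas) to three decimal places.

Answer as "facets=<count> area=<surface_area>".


facets=16 area=767.235

10 of the 13 inputs are extreme points: [0, 1, 2, 3, 4, 5, 8, 9, 11, 12].

Area of each hull facet:
  f1: (p11, p8, p0) → 72.3791
  f2: (p11, p8, p3) → 110.4523
  f3: (p1, p8, p3) → 114.8755
  f4: (p1, p2, p3) → 19.3950
  f5: (p9, p2, p3) → 94.0883
  f6: (p9, p4, p2) → 34.4586
  f7: (p9, p11, p3) → 41.2442
  f8: (p9, p11, p4) → 18.2257
  f9: (p12, p4, p2) → 31.3511
  f10: (p12, p1, p2) → 14.0847
  f11: (p12, p1, p8) → 63.8211
  f12: (p5, p12, p4) → 17.3266
  f13: (p5, p11, p0) → 33.4338
  f14: (p5, p11, p4) → 16.5155
  f15: (p5, p8, p0) → 24.9001
  f16: (p5, p12, p8) → 60.6835
Σ area = 767.235

Check V−E+F: 10 − 24 + 16 = 2.


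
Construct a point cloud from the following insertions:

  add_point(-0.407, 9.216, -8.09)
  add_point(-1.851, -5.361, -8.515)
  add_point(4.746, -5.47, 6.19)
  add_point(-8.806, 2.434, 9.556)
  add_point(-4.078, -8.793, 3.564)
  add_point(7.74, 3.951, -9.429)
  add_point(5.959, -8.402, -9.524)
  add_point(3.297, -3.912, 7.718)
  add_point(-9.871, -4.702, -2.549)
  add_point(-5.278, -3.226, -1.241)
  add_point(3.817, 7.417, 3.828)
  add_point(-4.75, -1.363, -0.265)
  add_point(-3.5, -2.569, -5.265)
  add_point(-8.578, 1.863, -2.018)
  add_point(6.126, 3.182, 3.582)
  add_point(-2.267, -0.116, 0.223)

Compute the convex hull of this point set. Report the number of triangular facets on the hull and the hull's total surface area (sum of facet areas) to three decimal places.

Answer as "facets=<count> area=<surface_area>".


facets=20 area=1081.383

Hull vertices (12/16): indices [0, 1, 2, 3, 4, 5, 6, 7, 8, 10, 13, 14].

Triangle areas on the boundary:
  f1: (p1, p6, p8) → 23.2279
  f2: (p1, p6, p5) → 51.3246
  f3: (p13, p3, p8) → 38.6007
  f4: (p4, p6, p8) → 76.3393
  f5: (p4, p3, p8) → 60.8495
  f6: (p10, p14, p5) → 31.6625
  f7: (p0, p1, p5) → 63.8259
  f8: (p0, p10, p5) → 60.9526
  f9: (p0, p1, p8) → 73.3993
  f10: (p0, p13, p8) → 31.6704
  f11: (p0, p13, p3) → 64.3599
  f12: (p0, p10, p3) → 93.3026
  f13: (p2, p4, p6) → 75.8226
  f14: (p2, p6, p5) → 98.4512
  f15: (p2, p14, p5) → 56.0807
  f16: (p7, p4, p3) → 62.4233
  f17: (p7, p2, p4) → 12.6928
  f18: (p7, p10, p3) → 77.3222
  f19: (p7, p10, p14) → 17.7040
  f20: (p7, p2, p14) → 11.3711
Σ area = 1081.383

Check V−E+F: 12 − 30 + 20 = 2.


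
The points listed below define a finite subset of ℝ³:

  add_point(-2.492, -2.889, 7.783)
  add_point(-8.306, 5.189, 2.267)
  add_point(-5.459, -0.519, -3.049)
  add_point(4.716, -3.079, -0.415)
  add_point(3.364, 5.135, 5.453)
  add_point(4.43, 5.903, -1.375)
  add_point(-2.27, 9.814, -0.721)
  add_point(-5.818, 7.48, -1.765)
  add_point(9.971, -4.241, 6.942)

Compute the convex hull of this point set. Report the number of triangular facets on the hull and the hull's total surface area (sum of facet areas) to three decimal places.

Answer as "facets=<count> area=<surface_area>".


9 of the 9 inputs are extreme points: [0, 1, 2, 3, 4, 5, 6, 7, 8].

Triangle areas on the boundary:
  f1: (p4, p6, p1) → 39.0120
  f2: (p4, p5, p8) → 39.8789
  f3: (p4, p5, p6) → 26.7231
  f4: (p7, p6, p1) → 10.3730
  f5: (p7, p2, p1) → 20.4397
  f6: (p7, p5, p6) → 15.5273
  f7: (p7, p5, p2) → 41.3235
  f8: (p3, p5, p8) → 40.0803
  f9: (p3, p5, p2) → 46.7705
  f10: (p0, p4, p1) → 53.7982
  f11: (p0, p4, p8) → 55.5119
  f12: (p0, p2, p1) → 44.2039
  f13: (p0, p3, p8) → 48.5047
  f14: (p0, p3, p2) → 52.9633
Σ area = 535.110

Euler: V−E+F = 9−21+14 = 2.

facets=14 area=535.110


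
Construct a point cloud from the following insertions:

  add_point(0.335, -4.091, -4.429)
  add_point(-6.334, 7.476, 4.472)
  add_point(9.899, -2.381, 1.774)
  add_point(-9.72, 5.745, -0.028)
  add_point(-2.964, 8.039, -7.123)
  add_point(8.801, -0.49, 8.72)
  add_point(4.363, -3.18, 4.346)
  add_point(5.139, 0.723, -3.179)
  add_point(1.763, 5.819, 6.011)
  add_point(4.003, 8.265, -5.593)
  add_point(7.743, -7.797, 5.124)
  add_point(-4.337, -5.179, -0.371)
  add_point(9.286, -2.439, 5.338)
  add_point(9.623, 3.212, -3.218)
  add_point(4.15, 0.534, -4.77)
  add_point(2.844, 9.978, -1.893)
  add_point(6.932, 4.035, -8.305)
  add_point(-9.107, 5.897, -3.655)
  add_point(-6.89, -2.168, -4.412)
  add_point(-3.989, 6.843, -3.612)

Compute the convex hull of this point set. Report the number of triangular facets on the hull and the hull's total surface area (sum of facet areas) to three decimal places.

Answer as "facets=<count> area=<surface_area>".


facets=28 area=897.623

Extreme-point indices: [0, 1, 2, 3, 4, 5, 8, 9, 10, 11, 12, 13, 15, 16, 17, 18] — 16 of 20 on the boundary.

Per-facet area ½‖(b−a)×(c−a)‖:
  f1: (p4, p18, p16) → 60.5043
  f2: (p0, p18, p16) → 38.5131
  f3: (p1, p4, p15) → 44.3760
  f4: (p13, p5, p15) → 60.5284
  f5: (p13, p16, p2) → 15.4680
  f6: (p13, p5, p2) → 24.5872
  f7: (p9, p4, p15) → 15.0914
  f8: (p9, p4, p16) → 19.2920
  f9: (p9, p13, p15) → 16.4840
  f10: (p9, p13, p16) → 16.8620
  f11: (p17, p18, p3) → 15.3924
  f12: (p17, p4, p18) → 30.9535
  f13: (p17, p1, p3) → 8.2910
  f14: (p17, p1, p4) → 31.9489
  f15: (p11, p0, p18) → 17.3198
  f16: (p11, p18, p3) → 25.9298
  f17: (p11, p1, p3) → 35.8719
  f18: (p8, p5, p15) → 39.4379
  f19: (p8, p1, p15) → 37.4642
  f20: (p8, p1, p5) → 20.6436
  f21: (p12, p5, p2) → 3.6273
  f22: (p10, p1, p5) → 71.1005
  f23: (p10, p11, p1) → 91.3588
  f24: (p10, p12, p5) → 9.6588
  f25: (p10, p12, p2) → 10.0876
  f26: (p10, p11, p0) → 39.5111
  f27: (p10, p16, p2) → 27.3512
  f28: (p10, p0, p16) → 69.9685
Σ area = 897.623

Check V−E+F: 16 − 42 + 28 = 2.


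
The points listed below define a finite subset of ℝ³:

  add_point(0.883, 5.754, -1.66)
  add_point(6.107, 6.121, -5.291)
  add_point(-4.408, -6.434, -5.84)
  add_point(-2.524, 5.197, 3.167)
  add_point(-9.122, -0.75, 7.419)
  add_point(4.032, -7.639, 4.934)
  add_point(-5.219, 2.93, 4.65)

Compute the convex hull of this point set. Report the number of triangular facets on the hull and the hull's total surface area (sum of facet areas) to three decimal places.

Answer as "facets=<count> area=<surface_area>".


Points on the hull: [0, 1, 2, 3, 4, 5, 6] (7 of 7).

Area of each hull facet:
  f1: (p2, p5, p4) → 92.4940
  f2: (p2, p5, p1) → 105.3053
  f3: (p3, p5, p4) → 68.5603
  f4: (p3, p5, p1) → 86.7272
  f5: (p6, p2, p4) → 42.4989
  f6: (p6, p3, p4) → 1.0746
  f7: (p0, p2, p1) → 43.5658
  f8: (p0, p3, p1) → 6.4773
  f9: (p0, p6, p2) → 60.9708
  f10: (p0, p6, p3) → 7.1479
Σ area = 514.822

Euler: V−E+F = 7−15+10 = 2.

facets=10 area=514.822


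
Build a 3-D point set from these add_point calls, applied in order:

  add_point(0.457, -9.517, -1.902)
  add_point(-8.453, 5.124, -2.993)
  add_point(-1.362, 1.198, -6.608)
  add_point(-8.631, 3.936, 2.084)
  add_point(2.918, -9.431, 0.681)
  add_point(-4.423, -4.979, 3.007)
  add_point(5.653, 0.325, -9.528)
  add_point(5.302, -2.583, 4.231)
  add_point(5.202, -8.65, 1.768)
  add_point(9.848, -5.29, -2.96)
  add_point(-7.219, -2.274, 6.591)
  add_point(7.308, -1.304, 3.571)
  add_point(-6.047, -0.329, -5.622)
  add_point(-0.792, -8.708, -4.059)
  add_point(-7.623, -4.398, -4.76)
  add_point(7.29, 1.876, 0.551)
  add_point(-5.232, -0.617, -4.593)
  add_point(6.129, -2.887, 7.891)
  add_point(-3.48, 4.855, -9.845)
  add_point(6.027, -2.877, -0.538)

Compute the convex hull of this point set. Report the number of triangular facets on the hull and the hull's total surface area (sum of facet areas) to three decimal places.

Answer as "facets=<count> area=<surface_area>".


Extreme-point indices: [0, 1, 3, 4, 6, 8, 9, 10, 11, 13, 14, 15, 17, 18] — 14 of 20 on the boundary.

Area of each hull facet:
  f1: (p10, p17, p3) → 50.3936
  f2: (p10, p14, p3) → 40.7498
  f3: (p10, p14, p0) → 56.3244
  f4: (p8, p17, p9) → 31.3227
  f5: (p15, p17, p3) → 70.4719
  f6: (p1, p14, p3) → 25.3319
  f7: (p1, p14, p18) → 40.0808
  f8: (p1, p15, p3) → 41.8693
  f9: (p1, p15, p18) → 64.0893
  f10: (p13, p14, p0) → 8.1899
  f11: (p13, p0, p9) → 13.2257
  f12: (p4, p0, p9) → 15.2870
  f13: (p4, p8, p9) → 8.9653
  f14: (p4, p10, p0) → 24.1025
  f15: (p4, p10, p17) → 64.4606
  f16: (p4, p8, p17) → 9.0184
  f17: (p6, p15, p9) → 37.7498
  f18: (p6, p15, p18) → 52.3778
  f19: (p6, p13, p9) → 51.4001
  f20: (p6, p14, p18) → 57.7720
  f21: (p6, p13, p14) → 50.1447
  f22: (p11, p17, p9) → 14.5448
  f23: (p11, p15, p9) → 17.3277
  f24: (p11, p15, p17) → 5.1898
Σ area = 850.390

Euler characteristic 14−36+24 = 2 ✓

facets=24 area=850.390


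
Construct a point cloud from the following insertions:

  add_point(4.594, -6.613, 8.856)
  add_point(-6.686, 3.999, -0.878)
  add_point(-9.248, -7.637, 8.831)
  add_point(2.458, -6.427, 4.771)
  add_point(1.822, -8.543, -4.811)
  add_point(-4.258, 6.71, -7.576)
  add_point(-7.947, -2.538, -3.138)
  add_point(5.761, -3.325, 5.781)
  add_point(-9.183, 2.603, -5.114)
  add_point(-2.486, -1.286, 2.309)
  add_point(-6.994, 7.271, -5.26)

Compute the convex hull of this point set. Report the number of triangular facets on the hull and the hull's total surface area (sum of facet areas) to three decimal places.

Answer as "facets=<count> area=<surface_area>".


Hull vertices (9/11): indices [0, 1, 2, 4, 5, 6, 7, 8, 10].

Area of each hull facet:
  f1: (p6, p4, p2) → 75.7508
  f2: (p1, p10, p2) → 13.3677
  f3: (p1, p10, p7) → 32.9454
  f4: (p5, p10, p7) → 35.3245
  f5: (p5, p4, p7) → 102.7901
  f6: (p0, p1, p2) → 104.0277
  f7: (p0, p1, p7) → 33.7940
  f8: (p0, p4, p2) → 95.5601
  f9: (p0, p4, p7) → 28.4340
  f10: (p8, p6, p4) → 26.0168
  f11: (p8, p5, p4) → 53.6698
  f12: (p8, p5, p10) → 9.1714
  f13: (p8, p10, p2) → 36.9634
  f14: (p8, p6, p2) → 27.9200
Σ area = 675.736

Euler: V−E+F = 9−21+14 = 2.

facets=14 area=675.736


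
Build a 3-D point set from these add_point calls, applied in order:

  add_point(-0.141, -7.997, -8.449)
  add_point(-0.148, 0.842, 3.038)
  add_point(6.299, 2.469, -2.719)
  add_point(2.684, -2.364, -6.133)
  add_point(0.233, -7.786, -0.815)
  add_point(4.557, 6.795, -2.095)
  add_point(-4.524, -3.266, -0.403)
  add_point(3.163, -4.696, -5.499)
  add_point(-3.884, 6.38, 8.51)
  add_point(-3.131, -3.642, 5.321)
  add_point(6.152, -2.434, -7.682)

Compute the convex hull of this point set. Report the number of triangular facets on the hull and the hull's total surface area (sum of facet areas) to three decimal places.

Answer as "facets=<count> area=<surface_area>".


facets=12 area=493.553

Hull vertices (8/11): indices [0, 2, 4, 5, 6, 8, 9, 10].

Per-facet area ½‖(b−a)×(c−a)‖:
  f1: (p5, p8, p6) → 78.3403
  f2: (p5, p8, p2) → 30.3714
  f3: (p0, p5, p6) → 70.3604
  f4: (p4, p0, p6) → 25.1093
  f5: (p10, p5, p2) → 11.1748
  f6: (p10, p0, p5) → 39.9444
  f7: (p10, p4, p2) → 36.5657
  f8: (p10, p4, p0) → 31.9014
  f9: (p9, p8, p2) → 71.4361
  f10: (p9, p4, p2) → 48.7871
  f11: (p9, p8, p6) → 30.3872
  f12: (p9, p4, p6) → 19.1752
Σ area = 493.553

Euler: V−E+F = 8−18+12 = 2.


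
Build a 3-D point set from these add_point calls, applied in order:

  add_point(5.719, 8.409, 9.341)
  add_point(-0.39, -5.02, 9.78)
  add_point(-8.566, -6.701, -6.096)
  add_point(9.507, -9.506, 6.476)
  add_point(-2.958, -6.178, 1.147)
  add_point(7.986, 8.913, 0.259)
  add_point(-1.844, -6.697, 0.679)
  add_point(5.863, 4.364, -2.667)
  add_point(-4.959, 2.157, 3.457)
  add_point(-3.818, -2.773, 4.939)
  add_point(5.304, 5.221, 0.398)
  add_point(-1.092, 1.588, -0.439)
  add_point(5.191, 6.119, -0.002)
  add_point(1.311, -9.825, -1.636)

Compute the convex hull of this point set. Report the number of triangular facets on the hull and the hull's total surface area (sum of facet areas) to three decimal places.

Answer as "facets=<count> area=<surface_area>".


facets=14 area=842.236

Points on the hull: [0, 1, 2, 3, 5, 7, 8, 9, 13] (9 of 14).

Area of each hull facet:
  f1: (p8, p5, p2) → 93.6174
  f2: (p13, p1, p2) → 69.8537
  f3: (p13, p1, p3) → 59.9368
  f4: (p9, p1, p2) → 26.0872
  f5: (p9, p8, p2) → 33.3001
  f6: (p9, p8, p1) → 12.5245
  f7: (p0, p8, p5) → 62.8821
  f8: (p0, p8, p1) → 69.6477
  f9: (p0, p5, p3) → 85.9237
  f10: (p0, p1, p3) → 83.8123
  f11: (p7, p5, p3) → 47.2952
  f12: (p7, p13, p3) → 84.5156
  f13: (p7, p5, p2) → 28.6295
  f14: (p7, p13, p2) → 84.2102
Σ area = 842.236

Euler: V−E+F = 9−21+14 = 2.


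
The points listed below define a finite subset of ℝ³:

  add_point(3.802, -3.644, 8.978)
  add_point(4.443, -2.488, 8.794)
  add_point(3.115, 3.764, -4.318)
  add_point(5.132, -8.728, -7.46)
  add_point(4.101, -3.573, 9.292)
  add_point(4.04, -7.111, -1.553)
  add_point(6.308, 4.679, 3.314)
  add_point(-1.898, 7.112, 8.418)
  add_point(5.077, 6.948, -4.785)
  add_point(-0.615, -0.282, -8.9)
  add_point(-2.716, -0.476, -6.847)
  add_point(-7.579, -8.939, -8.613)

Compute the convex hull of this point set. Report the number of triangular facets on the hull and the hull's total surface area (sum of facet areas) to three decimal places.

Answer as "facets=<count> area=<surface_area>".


facets=18 area=777.420

Extreme-point indices: [0, 1, 3, 4, 5, 6, 7, 8, 9, 10, 11] — 11 of 12 on the boundary.

Triangle areas on the boundary:
  f1: (p8, p7, p6) → 40.3563
  f2: (p8, p3, p6) → 67.2280
  f3: (p0, p7, p11) → 131.3703
  f4: (p0, p4, p11) → 0.9506
  f5: (p0, p4, p7) → 2.6181
  f6: (p1, p7, p6) → 44.0490
  f7: (p1, p4, p7) → 5.7709
  f8: (p1, p3, p6) → 76.9509
  f9: (p1, p3, p4) → 10.7910
  f10: (p5, p4, p11) → 66.1002
  f11: (p5, p3, p11) → 39.5620
  f12: (p5, p3, p4) → 6.6317
  f13: (p9, p3, p11) → 54.8284
  f14: (p9, p8, p3) → 50.7728
  f15: (p10, p7, p11) → 70.0065
  f16: (p10, p9, p11) → 14.0082
  f17: (p10, p8, p7) → 80.7930
  f18: (p10, p9, p8) → 14.6324
Σ area = 777.420

Euler characteristic 11−27+18 = 2 ✓


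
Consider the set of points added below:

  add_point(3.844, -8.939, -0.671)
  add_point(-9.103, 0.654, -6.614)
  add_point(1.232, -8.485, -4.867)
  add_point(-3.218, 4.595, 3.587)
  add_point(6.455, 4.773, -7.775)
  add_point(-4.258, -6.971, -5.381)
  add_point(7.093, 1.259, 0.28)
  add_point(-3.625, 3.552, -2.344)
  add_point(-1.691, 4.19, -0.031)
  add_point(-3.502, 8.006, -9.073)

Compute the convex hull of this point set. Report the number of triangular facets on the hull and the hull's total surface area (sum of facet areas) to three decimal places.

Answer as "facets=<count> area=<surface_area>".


Hull vertices (8/10): indices [0, 1, 2, 3, 4, 5, 6, 9].

Per-facet area ½‖(b−a)×(c−a)‖:
  f1: (p3, p0, p6) → 60.8471
  f2: (p4, p0, p6) → 45.5048
  f3: (p4, p3, p6) → 49.7440
  f4: (p2, p4, p0) → 36.0195
  f5: (p9, p3, p1) → 56.4555
  f6: (p9, p4, p3) → 67.4937
  f7: (p9, p2, p4) → 76.6614
  f8: (p5, p2, p0) → 11.2937
  f9: (p5, p3, p1) → 56.3463
  f10: (p5, p3, p0) → 68.8520
  f11: (p5, p9, p1) → 40.5687
  f12: (p5, p9, p2) → 42.9577
Σ area = 612.744

Euler characteristic 8−18+12 = 2 ✓

facets=12 area=612.744


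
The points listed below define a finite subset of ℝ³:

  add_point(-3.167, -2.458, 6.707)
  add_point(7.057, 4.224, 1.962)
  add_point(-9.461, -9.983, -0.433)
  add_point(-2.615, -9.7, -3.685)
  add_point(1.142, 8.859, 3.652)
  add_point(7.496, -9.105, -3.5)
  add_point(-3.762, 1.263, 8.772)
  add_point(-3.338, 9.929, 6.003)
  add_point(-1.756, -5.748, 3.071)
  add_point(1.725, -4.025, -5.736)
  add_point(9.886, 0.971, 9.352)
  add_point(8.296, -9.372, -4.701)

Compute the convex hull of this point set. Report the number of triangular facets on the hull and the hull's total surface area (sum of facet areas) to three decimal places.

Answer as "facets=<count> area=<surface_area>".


facets=18 area=842.034

Extreme-point indices: [0, 1, 2, 3, 4, 5, 6, 7, 9, 10, 11] — 11 of 12 on the boundary.

Triangle areas on the boundary:
  f1: (p9, p7, p2) → 128.7652
  f2: (p6, p7, p2) → 60.5795
  f3: (p6, p7, p10) → 62.2145
  f4: (p1, p11, p10) → 64.9814
  f5: (p1, p11, p9) → 53.2506
  f6: (p5, p10, p2) → 142.3047
  f7: (p5, p11, p2) → 9.3767
  f8: (p5, p11, p10) → 8.9974
  f9: (p3, p9, p2) → 20.8266
  f10: (p3, p11, p2) → 14.2751
  f11: (p3, p11, p9) → 31.6569
  f12: (p0, p10, p2) → 54.2101
  f13: (p0, p6, p2) → 17.3010
  f14: (p0, p6, p10) → 29.0814
  f15: (p4, p9, p7) → 36.4875
  f16: (p4, p1, p9) → 47.0398
  f17: (p4, p7, p10) → 29.1846
  f18: (p4, p1, p10) → 31.5008
Σ area = 842.034

Check V−E+F: 11 − 27 + 18 = 2.


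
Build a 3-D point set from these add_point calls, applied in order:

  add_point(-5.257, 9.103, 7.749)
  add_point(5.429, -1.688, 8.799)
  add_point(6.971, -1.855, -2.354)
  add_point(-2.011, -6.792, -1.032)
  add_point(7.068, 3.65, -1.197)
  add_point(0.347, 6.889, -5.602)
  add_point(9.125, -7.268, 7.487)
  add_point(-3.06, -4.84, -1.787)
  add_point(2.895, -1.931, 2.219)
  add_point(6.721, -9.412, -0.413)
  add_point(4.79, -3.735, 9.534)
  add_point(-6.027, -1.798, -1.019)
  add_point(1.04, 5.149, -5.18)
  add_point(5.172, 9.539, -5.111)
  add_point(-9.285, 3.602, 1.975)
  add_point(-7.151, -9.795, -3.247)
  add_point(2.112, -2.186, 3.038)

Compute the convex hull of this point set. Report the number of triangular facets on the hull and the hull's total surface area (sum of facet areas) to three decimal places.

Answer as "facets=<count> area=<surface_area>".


Extreme-point indices: [0, 1, 2, 4, 5, 6, 9, 10, 12, 13, 14, 15] — 12 of 17 on the boundary.

Per-facet area ½‖(b−a)×(c−a)‖:
  f1: (p5, p15, p14) → 91.8682
  f2: (p5, p0, p14) → 56.2998
  f3: (p5, p0, p13) → 39.8114
  f4: (p9, p15, p6) → 53.3920
  f5: (p1, p0, p13) → 117.1332
  f6: (p2, p9, p6) → 33.2915
  f7: (p2, p9, p15) → 55.2814
  f8: (p10, p15, p6) → 55.0792
  f9: (p10, p1, p6) → 6.5859
  f10: (p10, p1, p0) → 15.2791
  f11: (p10, p15, p14) → 119.8051
  f12: (p10, p0, p14) → 72.5852
  f13: (p4, p2, p6) → 30.8561
  f14: (p4, p2, p13) → 15.2379
  f15: (p4, p1, p6) → 38.6843
  f16: (p4, p1, p13) → 24.8820
  f17: (p12, p5, p15) → 12.6218
  f18: (p12, p2, p15) → 76.3840
  f19: (p12, p5, p13) → 5.2787
  f20: (p12, p2, p13) → 28.7908
Σ area = 949.148

Check V−E+F: 12 − 30 + 20 = 2.

facets=20 area=949.148


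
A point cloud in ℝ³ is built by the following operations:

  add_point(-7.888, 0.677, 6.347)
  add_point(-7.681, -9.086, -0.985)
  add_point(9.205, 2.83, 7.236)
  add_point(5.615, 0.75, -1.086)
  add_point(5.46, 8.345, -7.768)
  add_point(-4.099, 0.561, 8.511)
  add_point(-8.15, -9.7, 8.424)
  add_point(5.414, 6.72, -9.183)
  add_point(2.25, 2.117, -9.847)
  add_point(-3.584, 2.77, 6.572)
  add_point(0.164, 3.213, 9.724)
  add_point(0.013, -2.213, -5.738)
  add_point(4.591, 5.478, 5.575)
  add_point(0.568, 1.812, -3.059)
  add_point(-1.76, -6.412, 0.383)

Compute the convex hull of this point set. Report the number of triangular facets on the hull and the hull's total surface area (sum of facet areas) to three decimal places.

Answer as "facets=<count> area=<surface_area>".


facets=24 area=841.548

14 of the 15 inputs are extreme points: [0, 1, 2, 3, 4, 5, 6, 7, 8, 9, 10, 11, 12, 14].

Facet areas (half cross-product norm):
  f1: (p10, p2, p6) → 64.1016
  f2: (p12, p4, p2) → 35.8668
  f3: (p12, p10, p2) → 17.6489
  f4: (p5, p10, p6) → 17.7400
  f5: (p5, p0, p6) → 22.9838
  f6: (p5, p0, p10) → 6.4644
  f7: (p9, p0, p4) → 35.5948
  f8: (p9, p0, p10) → 7.7354
  f9: (p9, p12, p4) → 57.5798
  f10: (p9, p12, p10) → 15.7616
  f11: (p14, p2, p6) → 82.6470
  f12: (p7, p4, p2) → 16.5629
  f13: (p1, p14, p6) → 31.0533
  f14: (p1, p14, p11) → 24.4387
  f15: (p1, p0, p6) → 48.2441
  f16: (p3, p7, p2) → 37.5946
  f17: (p3, p14, p2) → 46.0314
  f18: (p3, p14, p11) → 29.8425
  f19: (p8, p3, p11) → 24.8619
  f20: (p8, p3, p7) → 26.1840
  f21: (p8, p1, p11) → 14.3247
  f22: (p8, p1, p0) → 104.0912
  f23: (p8, p0, p4) → 69.9049
  f24: (p8, p7, p4) → 4.2897
Σ area = 841.548

Euler: V−E+F = 14−36+24 = 2.


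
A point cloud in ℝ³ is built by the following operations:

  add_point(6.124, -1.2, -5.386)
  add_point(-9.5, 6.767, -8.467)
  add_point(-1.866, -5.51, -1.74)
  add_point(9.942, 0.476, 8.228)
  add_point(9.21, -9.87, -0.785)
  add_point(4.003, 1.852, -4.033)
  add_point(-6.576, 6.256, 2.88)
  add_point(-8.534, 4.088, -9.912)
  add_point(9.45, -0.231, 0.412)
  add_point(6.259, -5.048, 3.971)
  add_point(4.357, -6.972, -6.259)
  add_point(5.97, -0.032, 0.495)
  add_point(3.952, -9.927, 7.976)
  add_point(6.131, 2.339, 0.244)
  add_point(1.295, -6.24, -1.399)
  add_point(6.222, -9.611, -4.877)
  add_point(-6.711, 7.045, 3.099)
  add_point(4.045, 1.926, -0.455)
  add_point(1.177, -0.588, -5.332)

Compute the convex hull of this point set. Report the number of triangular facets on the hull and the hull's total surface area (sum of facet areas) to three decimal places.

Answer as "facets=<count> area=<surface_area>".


facets=24 area=912.834

Points on the hull: [0, 1, 2, 3, 4, 5, 6, 7, 8, 10, 12, 13, 15, 16] (14 of 19).

Per-facet area ½‖(b−a)×(c−a)‖:
  f1: (p16, p12, p3) → 110.5942
  f2: (p6, p16, p1) → 4.7931
  f3: (p6, p16, p12) → 5.0908
  f4: (p2, p15, p12) → 55.6809
  f5: (p2, p6, p12) → 80.1533
  f6: (p4, p12, p3) → 59.4954
  f7: (p4, p15, p12) → 23.8808
  f8: (p4, p0, p15) → 21.2552
  f9: (p13, p16, p1) → 83.1349
  f10: (p13, p16, p3) → 60.6993
  f11: (p7, p0, p1) → 23.5085
  f12: (p7, p2, p15) → 59.4714
  f13: (p7, p6, p1) → 17.7060
  f14: (p7, p2, p6) → 80.0721
  f15: (p8, p4, p3) → 37.3217
  f16: (p8, p4, p0) → 31.6808
  f17: (p8, p13, p3) → 16.5075
  f18: (p5, p0, p1) → 23.0271
  f19: (p5, p13, p1) → 28.1161
  f20: (p5, p8, p0) → 13.2250
  f21: (p5, p8, p13) → 9.5435
  f22: (p10, p0, p15) → 9.2787
  f23: (p10, p7, p15) → 9.1142
  f24: (p10, p7, p0) → 49.4838
Σ area = 912.834

Euler characteristic 14−36+24 = 2 ✓


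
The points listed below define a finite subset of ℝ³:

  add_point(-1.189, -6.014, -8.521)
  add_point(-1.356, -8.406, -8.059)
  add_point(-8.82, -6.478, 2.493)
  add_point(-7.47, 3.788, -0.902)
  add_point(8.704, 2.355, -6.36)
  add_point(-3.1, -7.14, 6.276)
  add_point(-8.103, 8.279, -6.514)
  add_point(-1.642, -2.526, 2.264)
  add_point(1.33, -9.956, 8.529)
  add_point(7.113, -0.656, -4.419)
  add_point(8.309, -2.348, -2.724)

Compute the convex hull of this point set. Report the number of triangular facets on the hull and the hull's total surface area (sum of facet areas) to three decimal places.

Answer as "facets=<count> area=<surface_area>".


9 of the 11 inputs are extreme points: [0, 1, 2, 3, 4, 5, 6, 8, 10].

Area of each hull facet:
  f1: (p0, p6, p4) → 101.3847
  f2: (p5, p8, p2) → 8.2538
  f3: (p3, p6, p4) → 61.4065
  f4: (p3, p8, p4) → 151.6843
  f5: (p3, p5, p8) → 21.2423
  f6: (p3, p6, p2) → 22.6232
  f7: (p3, p5, p2) → 37.0616
  f8: (p10, p8, p4) → 22.1655
  f9: (p1, p10, p8) → 92.3571
  f10: (p1, p8, p2) → 79.8884
  f11: (p1, p0, p4) → 12.2653
  f12: (p1, p10, p4) → 36.9522
  f13: (p1, p6, p2) → 107.1861
  f14: (p1, p0, p6) → 11.1399
Σ area = 765.611

Check V−E+F: 9 − 21 + 14 = 2.

facets=14 area=765.611


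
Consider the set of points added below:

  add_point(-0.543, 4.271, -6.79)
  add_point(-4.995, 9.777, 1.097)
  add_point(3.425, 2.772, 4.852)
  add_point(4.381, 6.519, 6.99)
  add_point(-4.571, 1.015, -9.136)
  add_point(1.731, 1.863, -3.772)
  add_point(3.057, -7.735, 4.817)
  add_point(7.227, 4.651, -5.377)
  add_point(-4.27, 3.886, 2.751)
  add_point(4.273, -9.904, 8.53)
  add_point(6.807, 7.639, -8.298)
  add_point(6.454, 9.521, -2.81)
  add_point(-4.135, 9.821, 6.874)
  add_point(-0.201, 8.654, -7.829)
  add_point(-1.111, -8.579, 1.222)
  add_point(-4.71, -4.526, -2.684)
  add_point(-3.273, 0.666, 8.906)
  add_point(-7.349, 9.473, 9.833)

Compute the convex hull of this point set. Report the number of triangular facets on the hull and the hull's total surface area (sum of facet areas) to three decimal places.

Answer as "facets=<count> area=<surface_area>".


Extreme-point indices: [1, 3, 4, 7, 9, 10, 11, 12, 13, 14, 15, 16, 17] — 13 of 18 on the boundary.

Area of each hull facet:
  f1: (p3, p9, p17) → 100.2181
  f2: (p3, p9, p7) → 105.6415
  f3: (p15, p4, p17) → 80.6309
  f4: (p10, p13, p4) → 29.5432
  f5: (p16, p9, p17) → 12.4326
  f6: (p16, p15, p17) → 56.9266
  f7: (p14, p15, p4) → 15.8548
  f8: (p14, p10, p7) → 22.4864
  f9: (p14, p10, p4) → 95.5704
  f10: (p14, p9, p7) → 77.1500
  f11: (p14, p16, p9) → 53.6497
  f12: (p14, p16, p15) → 40.0844
  f13: (p11, p3, p7) → 28.4252
  f14: (p11, p10, p7) → 11.0749
  f15: (p11, p10, p13) → 20.3289
  f16: (p1, p11, p13) → 42.1481
  f17: (p1, p4, p17) → 42.4008
  f18: (p1, p13, p4) → 45.3473
  f19: (p12, p1, p17) → 10.6104
  f20: (p12, p1, p11) → 34.7585
  f21: (p12, p3, p17) → 15.2717
  f22: (p12, p11, p3) → 47.6455
Σ area = 988.200

Euler: V−E+F = 13−33+22 = 2.

facets=22 area=988.200


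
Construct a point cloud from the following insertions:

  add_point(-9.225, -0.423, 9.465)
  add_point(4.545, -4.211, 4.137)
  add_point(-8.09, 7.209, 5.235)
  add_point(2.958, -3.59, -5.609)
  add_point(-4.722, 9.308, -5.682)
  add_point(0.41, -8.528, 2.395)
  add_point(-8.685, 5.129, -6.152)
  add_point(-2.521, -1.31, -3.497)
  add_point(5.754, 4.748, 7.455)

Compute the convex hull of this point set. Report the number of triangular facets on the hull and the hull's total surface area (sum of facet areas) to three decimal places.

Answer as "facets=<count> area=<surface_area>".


facets=12 area=752.788

Hull vertices (8/9): indices [0, 1, 2, 3, 4, 5, 6, 8].

Area of each hull facet:
  f1: (p3, p4, p8) → 110.2756
  f2: (p1, p8, p0) → 71.2813
  f3: (p1, p5, p0) → 44.7996
  f4: (p1, p3, p8) → 45.4269
  f5: (p1, p3, p5) → 28.9827
  f6: (p2, p8, p0) → 62.3197
  f7: (p2, p4, p8) → 82.2279
  f8: (p6, p5, p0) → 114.4059
  f9: (p6, p2, p0) → 48.4831
  f10: (p6, p2, p4) → 32.4683
  f11: (p6, p3, p5) → 70.3580
  f12: (p6, p3, p4) → 41.7594
Σ area = 752.788

Euler characteristic 8−18+12 = 2 ✓


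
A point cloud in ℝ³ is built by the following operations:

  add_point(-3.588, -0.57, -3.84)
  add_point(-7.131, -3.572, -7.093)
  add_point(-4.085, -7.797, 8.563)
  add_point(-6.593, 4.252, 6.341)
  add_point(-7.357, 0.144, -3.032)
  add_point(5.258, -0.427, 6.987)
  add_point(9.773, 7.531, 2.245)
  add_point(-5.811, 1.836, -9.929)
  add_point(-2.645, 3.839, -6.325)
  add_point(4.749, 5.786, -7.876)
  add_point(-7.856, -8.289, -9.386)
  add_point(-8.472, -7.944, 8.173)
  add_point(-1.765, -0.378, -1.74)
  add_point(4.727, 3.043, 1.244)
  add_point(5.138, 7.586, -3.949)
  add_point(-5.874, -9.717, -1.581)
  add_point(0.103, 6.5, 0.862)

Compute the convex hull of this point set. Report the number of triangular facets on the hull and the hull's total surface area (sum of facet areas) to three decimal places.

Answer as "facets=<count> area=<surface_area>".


facets=20 area=977.129

Points on the hull: [2, 3, 4, 5, 6, 7, 9, 10, 11, 14, 15, 16] (12 of 17).

Per-facet area ½‖(b−a)×(c−a)‖:
  f1: (p5, p3, p6) → 65.4036
  f2: (p10, p15, p11) → 24.1867
  f3: (p2, p15, p11) → 22.2819
  f4: (p2, p5, p15) → 62.4464
  f5: (p2, p3, p11) → 27.0894
  f6: (p2, p5, p3) → 66.6965
  f7: (p4, p3, p7) → 24.3361
  f8: (p4, p10, p7) → 35.6149
  f9: (p4, p3, p11) → 61.6618
  f10: (p4, p10, p11) → 73.2655
  f11: (p16, p3, p7) → 58.6441
  f12: (p16, p14, p7) → 45.5827
  f13: (p16, p3, p6) → 32.2912
  f14: (p16, p14, p6) → 27.0679
  f15: (p9, p10, p7) → 50.9762
  f16: (p9, p14, p7) → 22.9072
  f17: (p9, p14, p6) → 10.5892
  f18: (p9, p5, p6) → 58.6349
  f19: (p9, p5, p15) → 130.3944
  f20: (p9, p10, p15) → 77.0588
Σ area = 977.129

Euler characteristic 12−30+20 = 2 ✓


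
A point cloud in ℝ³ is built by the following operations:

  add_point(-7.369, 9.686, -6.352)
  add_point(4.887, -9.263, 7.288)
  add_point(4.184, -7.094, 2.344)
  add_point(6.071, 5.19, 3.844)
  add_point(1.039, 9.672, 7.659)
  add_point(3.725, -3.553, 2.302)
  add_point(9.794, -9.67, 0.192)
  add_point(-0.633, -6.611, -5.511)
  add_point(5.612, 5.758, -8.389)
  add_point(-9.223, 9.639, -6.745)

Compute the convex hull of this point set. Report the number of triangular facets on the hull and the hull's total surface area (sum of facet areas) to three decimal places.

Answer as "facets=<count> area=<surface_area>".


Points on the hull: [0, 1, 3, 4, 6, 7, 8, 9] (8 of 10).

Triangle areas on the boundary:
  f1: (p1, p4, p9) → 170.0699
  f2: (p7, p8, p9) → 106.2971
  f3: (p7, p8, p6) → 86.6662
  f4: (p7, p1, p9) → 119.3954
  f5: (p7, p1, p6) → 52.6595
  f6: (p0, p8, p9) → 5.9835
  f7: (p0, p4, p9) → 11.3428
  f8: (p0, p4, p8) → 104.5387
  f9: (p3, p8, p6) → 94.9410
  f10: (p3, p4, p8) → 42.5938
  f11: (p3, p1, p6) → 63.2026
  f12: (p3, p1, p4) → 52.9958
Σ area = 910.686

Euler: V−E+F = 8−18+12 = 2.

facets=12 area=910.686


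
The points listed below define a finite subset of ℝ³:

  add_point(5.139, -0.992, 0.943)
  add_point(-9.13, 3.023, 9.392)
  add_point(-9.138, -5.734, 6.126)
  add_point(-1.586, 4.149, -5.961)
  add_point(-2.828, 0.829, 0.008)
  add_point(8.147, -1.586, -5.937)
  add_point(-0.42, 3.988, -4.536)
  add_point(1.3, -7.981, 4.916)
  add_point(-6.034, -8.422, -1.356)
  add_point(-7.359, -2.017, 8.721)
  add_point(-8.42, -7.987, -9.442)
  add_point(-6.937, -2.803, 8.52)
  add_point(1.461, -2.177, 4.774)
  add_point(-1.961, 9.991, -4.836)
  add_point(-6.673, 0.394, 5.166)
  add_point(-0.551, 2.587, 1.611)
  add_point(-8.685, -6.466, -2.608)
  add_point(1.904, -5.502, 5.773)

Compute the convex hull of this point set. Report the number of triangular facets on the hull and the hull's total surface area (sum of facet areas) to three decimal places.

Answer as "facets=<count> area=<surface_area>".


12 of the 18 inputs are extreme points: [0, 1, 2, 5, 7, 8, 9, 10, 11, 12, 13, 17].

Area of each hull facet:
  f1: (p10, p13, p5) → 132.0942
  f2: (p1, p10, p2) → 64.5742
  f3: (p1, p10, p13) → 162.4180
  f4: (p8, p10, p2) → 24.9746
  f5: (p7, p8, p2) → 39.2268
  f6: (p7, p10, p5) → 116.0130
  f7: (p7, p8, p10) → 22.4914
  f8: (p0, p13, p5) → 53.5198
  f9: (p0, p1, p13) → 112.0099
  f10: (p11, p7, p2) → 22.5335
  f11: (p17, p7, p5) → 18.5407
  f12: (p17, p0, p5) → 19.0306
  f13: (p17, p11, p7) → 12.8451
  f14: (p12, p0, p1) → 23.4768
  f15: (p12, p17, p1) → 20.4014
  f16: (p12, p17, p0) → 9.0142
  f17: (p9, p17, p1) → 21.2078
  f18: (p9, p17, p11) → 3.0312
  f19: (p9, p1, p2) → 9.8403
  f20: (p9, p11, p2) → 1.7736
Σ area = 889.017

Euler characteristic 12−30+20 = 2 ✓

facets=20 area=889.017


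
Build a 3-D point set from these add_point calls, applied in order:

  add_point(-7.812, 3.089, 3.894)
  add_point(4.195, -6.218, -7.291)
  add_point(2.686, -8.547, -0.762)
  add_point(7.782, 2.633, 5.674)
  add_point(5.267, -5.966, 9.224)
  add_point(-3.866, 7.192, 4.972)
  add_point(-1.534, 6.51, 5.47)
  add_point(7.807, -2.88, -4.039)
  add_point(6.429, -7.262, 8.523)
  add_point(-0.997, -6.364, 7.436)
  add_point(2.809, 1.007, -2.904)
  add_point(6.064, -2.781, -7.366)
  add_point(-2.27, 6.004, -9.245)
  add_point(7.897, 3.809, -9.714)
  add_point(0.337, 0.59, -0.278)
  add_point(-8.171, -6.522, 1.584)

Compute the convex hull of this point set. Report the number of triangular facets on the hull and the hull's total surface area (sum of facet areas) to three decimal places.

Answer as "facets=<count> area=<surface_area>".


14 of the 16 inputs are extreme points: [0, 1, 2, 3, 4, 5, 6, 7, 8, 9, 11, 12, 13, 15].

Triangle areas on the boundary:
  f1: (p12, p5, p13) → 73.6378
  f2: (p1, p12, p15) → 102.1353
  f3: (p1, p12, p13) → 56.4364
  f4: (p9, p4, p5) → 45.1329
  f5: (p0, p12, p15) → 71.9825
  f6: (p0, p12, p5) → 41.0012
  f7: (p0, p9, p15) → 44.9389
  f8: (p0, p9, p5) → 35.0518
  f9: (p7, p3, p13) → 48.1308
  f10: (p2, p1, p15) → 37.7086
  f11: (p6, p4, p5) → 12.6514
  f12: (p6, p3, p4) → 48.3394
  f13: (p6, p5, p13) → 20.8889
  f14: (p6, p3, p13) → 77.8105
  f15: (p11, p1, p13) → 5.2836
  f16: (p11, p7, p13) → 13.3281
  f17: (p11, p7, p1) → 7.2290
  f18: (p8, p7, p1) → 37.9738
  f19: (p8, p2, p1) → 24.6229
  f20: (p8, p3, p4) → 8.5754
  f21: (p8, p7, p3) → 56.4207
  f22: (p8, p9, p4) → 5.4687
  f23: (p8, p9, p15) → 18.4323
  f24: (p8, p2, p15) → 56.3969
Σ area = 949.578

Euler characteristic 14−36+24 = 2 ✓

facets=24 area=949.578


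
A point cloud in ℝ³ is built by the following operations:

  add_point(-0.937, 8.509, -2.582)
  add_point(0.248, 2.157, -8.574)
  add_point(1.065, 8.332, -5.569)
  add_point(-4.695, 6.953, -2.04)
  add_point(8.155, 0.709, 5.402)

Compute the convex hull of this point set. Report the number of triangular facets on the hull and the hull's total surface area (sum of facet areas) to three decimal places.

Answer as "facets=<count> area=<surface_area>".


facets=6 area=208.955

5 of the 5 inputs are extreme points: [0, 1, 2, 3, 4].

Per-facet area ½‖(b−a)×(c−a)‖:
  f1: (p0, p4, p3) → 28.1786
  f2: (p1, p4, p3) → 73.1047
  f3: (p2, p0, p3) → 5.9079
  f4: (p2, p1, p3) → 23.8043
  f5: (p2, p0, p4) → 25.8266
  f6: (p2, p1, p4) → 52.1325
Σ area = 208.955

Check V−E+F: 5 − 9 + 6 = 2.


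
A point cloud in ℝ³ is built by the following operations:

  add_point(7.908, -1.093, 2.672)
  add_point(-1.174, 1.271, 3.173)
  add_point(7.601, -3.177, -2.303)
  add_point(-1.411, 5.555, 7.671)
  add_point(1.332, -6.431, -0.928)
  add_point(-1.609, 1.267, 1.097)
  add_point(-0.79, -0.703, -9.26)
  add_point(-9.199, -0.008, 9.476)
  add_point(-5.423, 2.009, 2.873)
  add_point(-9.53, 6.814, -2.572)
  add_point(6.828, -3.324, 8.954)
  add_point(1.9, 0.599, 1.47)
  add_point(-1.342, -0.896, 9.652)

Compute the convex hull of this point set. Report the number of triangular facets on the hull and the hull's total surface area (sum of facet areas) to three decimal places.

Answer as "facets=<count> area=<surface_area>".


facets=14 area=717.273

9 of the 13 inputs are extreme points: [0, 2, 3, 4, 6, 7, 9, 10, 12].

Area of each hull facet:
  f1: (p6, p0, p9) → 98.4288
  f2: (p3, p0, p9) → 80.3515
  f3: (p7, p6, p9) → 91.3393
  f4: (p7, p6, p4) → 82.2115
  f5: (p7, p3, p9) → 61.0971
  f6: (p7, p3, p12) → 26.4815
  f7: (p10, p3, p0) → 40.0206
  f8: (p10, p3, p12) → 27.8854
  f9: (p10, p7, p4) → 88.8788
  f10: (p10, p7, p12) → 6.8696
  f11: (p2, p6, p0) → 25.5951
  f12: (p2, p6, p4) → 36.2101
  f13: (p2, p10, p0) → 12.6586
  f14: (p2, p10, p4) → 39.2454
Σ area = 717.273

Euler: V−E+F = 9−21+14 = 2.


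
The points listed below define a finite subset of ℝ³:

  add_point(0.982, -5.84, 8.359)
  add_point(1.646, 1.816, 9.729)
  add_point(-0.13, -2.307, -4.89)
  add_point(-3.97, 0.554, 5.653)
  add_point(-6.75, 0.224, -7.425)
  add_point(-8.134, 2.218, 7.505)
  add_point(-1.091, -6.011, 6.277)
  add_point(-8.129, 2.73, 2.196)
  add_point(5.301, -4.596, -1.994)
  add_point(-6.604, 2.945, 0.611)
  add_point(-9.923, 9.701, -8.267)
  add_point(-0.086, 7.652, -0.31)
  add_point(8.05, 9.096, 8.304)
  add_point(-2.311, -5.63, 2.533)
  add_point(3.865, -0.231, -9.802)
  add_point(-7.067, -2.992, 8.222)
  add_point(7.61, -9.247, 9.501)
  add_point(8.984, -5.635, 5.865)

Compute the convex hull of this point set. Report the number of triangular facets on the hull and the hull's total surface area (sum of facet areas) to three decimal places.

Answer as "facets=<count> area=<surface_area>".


Points on the hull: [1, 2, 4, 5, 6, 8, 10, 12, 13, 14, 15, 16, 17] (13 of 18).

Triangle areas on the boundary:
  f1: (p12, p16, p17) → 33.3461
  f2: (p12, p1, p16) → 57.9002
  f3: (p14, p12, p10) → 174.5868
  f4: (p14, p12, p17) → 127.6791
  f5: (p15, p1, p16) → 63.2549
  f6: (p8, p16, p17) → 18.7598
  f7: (p8, p14, p17) → 17.3491
  f8: (p5, p12, p10) → 154.3744
  f9: (p5, p15, p10) → 39.1878
  f10: (p5, p12, p1) → 40.2505
  f11: (p5, p15, p1) → 25.9901
  f12: (p4, p14, p10) → 51.5463
  f13: (p4, p15, p10) → 77.2320
  f14: (p2, p8, p14) → 21.8353
  f15: (p2, p4, p14) → 24.6932
  f16: (p6, p15, p16) → 20.0912
  f17: (p13, p2, p4) → 31.0378
  f18: (p13, p4, p15) → 47.6494
  f19: (p13, p6, p15) → 13.7791
  f20: (p13, p6, p16) → 15.3246
  f21: (p13, p8, p16) → 52.6948
  f22: (p13, p2, p8) → 26.2655
Σ area = 1134.828

Check V−E+F: 13 − 33 + 22 = 2.

facets=22 area=1134.828


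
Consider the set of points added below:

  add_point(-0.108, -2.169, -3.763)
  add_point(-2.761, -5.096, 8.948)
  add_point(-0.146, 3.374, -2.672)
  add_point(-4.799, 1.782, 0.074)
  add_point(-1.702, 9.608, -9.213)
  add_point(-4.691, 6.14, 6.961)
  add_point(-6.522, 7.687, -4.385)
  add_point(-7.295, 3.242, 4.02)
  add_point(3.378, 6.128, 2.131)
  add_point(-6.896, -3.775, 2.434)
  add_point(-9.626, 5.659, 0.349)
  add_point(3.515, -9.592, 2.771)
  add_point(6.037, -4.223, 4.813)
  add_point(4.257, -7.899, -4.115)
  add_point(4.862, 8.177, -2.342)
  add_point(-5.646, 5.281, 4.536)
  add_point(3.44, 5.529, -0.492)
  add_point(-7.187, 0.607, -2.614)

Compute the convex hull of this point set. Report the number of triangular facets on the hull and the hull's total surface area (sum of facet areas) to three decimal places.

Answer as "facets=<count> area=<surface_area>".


facets=22 area=829.280

Points on the hull: [1, 4, 5, 6, 7, 8, 9, 10, 11, 12, 13, 14, 17] (13 of 18).

Per-facet area ½‖(b−a)×(c−a)‖:
  f1: (p1, p11, p12) → 29.1957
  f2: (p5, p1, p12) → 56.4732
  f3: (p14, p5, p4) → 64.7794
  f4: (p7, p5, p10) → 11.0967
  f5: (p7, p5, p1) → 26.0797
  f6: (p6, p17, p10) → 18.2108
  f7: (p6, p17, p4) → 22.6648
  f8: (p6, p5, p10) → 23.6883
  f9: (p6, p5, p4) → 33.0207
  f10: (p13, p17, p4) → 89.1296
  f11: (p13, p14, p4) → 77.6892
  f12: (p13, p11, p12) → 22.3105
  f13: (p13, p14, p12) → 69.7729
  f14: (p9, p1, p11) → 38.4723
  f15: (p9, p13, p11) → 42.4733
  f16: (p9, p13, p17) → 45.0344
  f17: (p9, p17, p10) → 20.8550
  f18: (p9, p7, p10) → 16.8767
  f19: (p9, p7, p1) → 28.1986
  f20: (p8, p5, p12) → 51.6298
  f21: (p8, p14, p12) → 24.2385
  f22: (p8, p14, p5) → 17.3897
Σ area = 829.280

Euler characteristic 13−33+22 = 2 ✓


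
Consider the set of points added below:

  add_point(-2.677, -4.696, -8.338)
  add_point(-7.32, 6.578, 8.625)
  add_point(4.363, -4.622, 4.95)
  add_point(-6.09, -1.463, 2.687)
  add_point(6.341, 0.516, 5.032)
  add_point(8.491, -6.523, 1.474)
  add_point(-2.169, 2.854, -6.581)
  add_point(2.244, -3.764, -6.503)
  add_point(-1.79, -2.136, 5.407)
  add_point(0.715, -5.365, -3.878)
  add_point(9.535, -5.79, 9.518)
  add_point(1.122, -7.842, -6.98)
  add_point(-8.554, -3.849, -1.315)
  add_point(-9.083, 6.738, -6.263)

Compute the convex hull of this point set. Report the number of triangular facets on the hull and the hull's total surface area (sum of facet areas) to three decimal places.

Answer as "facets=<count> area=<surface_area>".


Extreme-point indices: [0, 1, 3, 4, 5, 6, 7, 8, 10, 11, 12, 13] — 12 of 14 on the boundary.

Facet areas (half cross-product norm):
  f1: (p12, p0, p13) → 52.5840
  f2: (p12, p11, p10) → 110.4207
  f3: (p12, p0, p11) → 22.2201
  f4: (p6, p0, p13) → 27.8652
  f5: (p1, p12, p13) → 78.9633
  f6: (p5, p11, p10) → 25.4013
  f7: (p8, p12, p10) → 36.3311
  f8: (p8, p1, p10) → 54.6009
  f9: (p4, p5, p10) → 29.3194
  f10: (p4, p1, p10) → 55.3155
  f11: (p4, p6, p13) → 48.1560
  f12: (p4, p1, p13) → 114.3502
  f13: (p7, p5, p11) → 22.3467
  f14: (p7, p0, p11) → 10.1423
  f15: (p7, p6, p0) → 19.7116
  f16: (p7, p4, p6) → 51.3653
  f17: (p7, p4, p5) → 42.8640
  f18: (p3, p1, p12) → 17.4946
  f19: (p3, p8, p12) → 9.1755
  f20: (p3, p8, p1) → 25.7007
Σ area = 854.329

Euler characteristic 12−30+20 = 2 ✓

facets=20 area=854.329
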